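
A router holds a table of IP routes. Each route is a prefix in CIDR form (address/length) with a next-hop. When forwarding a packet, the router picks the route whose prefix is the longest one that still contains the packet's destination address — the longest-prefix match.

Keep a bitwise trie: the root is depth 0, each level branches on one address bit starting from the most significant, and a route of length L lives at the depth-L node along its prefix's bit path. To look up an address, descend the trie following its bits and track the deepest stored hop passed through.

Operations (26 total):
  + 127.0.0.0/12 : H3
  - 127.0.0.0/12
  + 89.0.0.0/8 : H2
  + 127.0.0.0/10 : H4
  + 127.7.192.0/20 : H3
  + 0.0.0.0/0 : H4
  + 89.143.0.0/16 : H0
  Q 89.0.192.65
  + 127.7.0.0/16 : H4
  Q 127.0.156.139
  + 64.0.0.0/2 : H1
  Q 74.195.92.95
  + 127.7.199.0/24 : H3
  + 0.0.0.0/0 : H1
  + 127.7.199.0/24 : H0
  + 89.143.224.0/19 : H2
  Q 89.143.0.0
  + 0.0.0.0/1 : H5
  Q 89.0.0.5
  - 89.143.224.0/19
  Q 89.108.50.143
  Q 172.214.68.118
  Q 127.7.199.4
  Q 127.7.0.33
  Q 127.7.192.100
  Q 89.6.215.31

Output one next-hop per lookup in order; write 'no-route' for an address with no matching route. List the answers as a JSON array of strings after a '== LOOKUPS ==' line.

Process each operation:
  add 127.0.0.0/12 -> H3 at depth 12
  del 127.0.0.0/12 (clear depth 12)
  add 89.0.0.0/8 -> H2 at depth 8
  add 127.0.0.0/10 -> H4 at depth 10
  add 127.7.192.0/20 -> H3 at depth 20
  add 0.0.0.0/0 -> H4 at depth 0
  add 89.143.0.0/16 -> H0 at depth 16
  ? 89.0.192.65  path d0:H4→d1:-→d2:-→d3:-→d4:-→d5:-→d6:-→d7:-→d8:H2  best=H2
  add 127.7.0.0/16 -> H4 at depth 16
  ? 127.0.156.139  path d0:H4→d1:-→d2:-→d3:-→d4:-→d5:-→d6:-→d7:-→d8:-→d9:-→d10:H4→d11:-→d12:-→d13:-  best=H4
  add 64.0.0.0/2 -> H1 at depth 2
  ? 74.195.92.95  path d0:H4→d1:-→d2:H1→d3:-  best=H1
  add 127.7.199.0/24 -> H3 at depth 24
  add 0.0.0.0/0 -> H1 at depth 0
  add 127.7.199.0/24 -> H0 at depth 24
  add 89.143.224.0/19 -> H2 at depth 19
  ? 89.143.0.0  path d0:H1→d1:-→d2:H1→d3:-→d4:-→d5:-→d6:-→d7:-→d8:H2→d9:-→d10:-→d11:-→d12:-→d13:-→d14:-→d15:-→d16:H0  best=H0
  add 0.0.0.0/1 -> H5 at depth 1
  ? 89.0.0.5  path d0:H1→d1:H5→d2:H1→d3:-→d4:-→d5:-→d6:-→d7:-→d8:H2  best=H2
  del 89.143.224.0/19 (clear depth 19)
  ? 89.108.50.143  path d0:H1→d1:H5→d2:H1→d3:-→d4:-→d5:-→d6:-→d7:-→d8:H2  best=H2
  ? 172.214.68.118  path d0:H1  best=H1
  ? 127.7.199.4  path d0:H1→d1:H5→d2:H1→d3:-→d4:-→d5:-→d6:-→d7:-→d8:-→d9:-→d10:H4→d11:-→d12:-→d13:-→d14:-→d15:-→d16:H4→d17:-→d18:-→d19:-→d20:H3→d21:-→d22:-→d23:-→d24:H0  best=H0
  ? 127.7.0.33  path d0:H1→d1:H5→d2:H1→d3:-→d4:-→d5:-→d6:-→d7:-→d8:-→d9:-→d10:H4→d11:-→d12:-→d13:-→d14:-→d15:-→d16:H4  best=H4
  ? 127.7.192.100  path d0:H1→d1:H5→d2:H1→d3:-→d4:-→d5:-→d6:-→d7:-→d8:-→d9:-→d10:H4→d11:-→d12:-→d13:-→d14:-→d15:-→d16:H4→d17:-→d18:-→d19:-→d20:H3→d21:-  best=H3
  ? 89.6.215.31  path d0:H1→d1:H5→d2:H1→d3:-→d4:-→d5:-→d6:-→d7:-→d8:H2  best=H2

== LOOKUPS ==
["H2","H4","H1","H0","H2","H2","H1","H0","H4","H3","H2"]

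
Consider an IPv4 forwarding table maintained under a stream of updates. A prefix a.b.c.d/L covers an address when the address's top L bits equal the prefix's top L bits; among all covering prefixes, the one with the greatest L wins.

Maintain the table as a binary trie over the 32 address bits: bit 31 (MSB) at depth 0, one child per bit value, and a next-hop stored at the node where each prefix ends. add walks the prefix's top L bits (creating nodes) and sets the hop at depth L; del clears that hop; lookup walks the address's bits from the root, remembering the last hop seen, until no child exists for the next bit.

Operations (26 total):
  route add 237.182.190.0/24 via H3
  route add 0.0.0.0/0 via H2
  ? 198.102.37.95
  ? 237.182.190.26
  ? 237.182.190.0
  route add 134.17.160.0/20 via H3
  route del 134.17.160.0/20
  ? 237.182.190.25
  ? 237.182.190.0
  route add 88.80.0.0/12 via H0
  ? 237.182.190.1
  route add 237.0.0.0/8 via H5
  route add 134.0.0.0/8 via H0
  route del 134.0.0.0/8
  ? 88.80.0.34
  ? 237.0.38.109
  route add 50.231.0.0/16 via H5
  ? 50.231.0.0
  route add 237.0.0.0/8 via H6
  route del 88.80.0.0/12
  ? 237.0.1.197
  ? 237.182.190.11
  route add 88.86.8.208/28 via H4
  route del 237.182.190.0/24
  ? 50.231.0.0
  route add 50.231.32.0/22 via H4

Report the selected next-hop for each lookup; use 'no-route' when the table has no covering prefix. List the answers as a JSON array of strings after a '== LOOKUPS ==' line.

Trace:
  + 237.182.190.0/24 (H3) depth=24
  + 0.0.0.0/0 (H2) depth=0
  lookup 198.102.37.95: bits 11 walk d0:H2→d1:-→d2:- -> H2
  lookup 237.182.190.26: bits 111011011011011010111110 walk d0:H2→d1:-→d2:-→d3:-→d4:-→d5:-→d6:-→d7:-→d8:-→d9:-→d10:-→d11:-→d12:-→d13:-→d14:-→d15:-→d16:-→d17:-→d18:-→d19:-→d20:-→d21:-→d22:-→d23:-→d24:H3 -> H3
  lookup 237.182.190.0: bits 111011011011011010111110 walk d0:H2→d1:-→d2:-→d3:-→d4:-→d5:-→d6:-→d7:-→d8:-→d9:-→d10:-→d11:-→d12:-→d13:-→d14:-→d15:-→d16:-→d17:-→d18:-→d19:-→d20:-→d21:-→d22:-→d23:-→d24:H3 -> H3
  + 134.17.160.0/20 (H3) depth=20
  - 134.17.160.0/20 clear@20
  lookup 237.182.190.25: bits 111011011011011010111110 walk d0:H2→d1:-→d2:-→d3:-→d4:-→d5:-→d6:-→d7:-→d8:-→d9:-→d10:-→d11:-→d12:-→d13:-→d14:-→d15:-→d16:-→d17:-→d18:-→d19:-→d20:-→d21:-→d22:-→d23:-→d24:H3 -> H3
  lookup 237.182.190.0: bits 111011011011011010111110 walk d0:H2→d1:-→d2:-→d3:-→d4:-→d5:-→d6:-→d7:-→d8:-→d9:-→d10:-→d11:-→d12:-→d13:-→d14:-→d15:-→d16:-→d17:-→d18:-→d19:-→d20:-→d21:-→d22:-→d23:-→d24:H3 -> H3
  + 88.80.0.0/12 (H0) depth=12
  lookup 237.182.190.1: bits 111011011011011010111110 walk d0:H2→d1:-→d2:-→d3:-→d4:-→d5:-→d6:-→d7:-→d8:-→d9:-→d10:-→d11:-→d12:-→d13:-→d14:-→d15:-→d16:-→d17:-→d18:-→d19:-→d20:-→d21:-→d22:-→d23:-→d24:H3 -> H3
  + 237.0.0.0/8 (H5) depth=8
  + 134.0.0.0/8 (H0) depth=8
  - 134.0.0.0/8 clear@8
  lookup 88.80.0.34: bits 010110000101 walk d0:H2→d1:-→d2:-→d3:-→d4:-→d5:-→d6:-→d7:-→d8:-→d9:-→d10:-→d11:-→d12:H0 -> H0
  lookup 237.0.38.109: bits 11101101 walk d0:H2→d1:-→d2:-→d3:-→d4:-→d5:-→d6:-→d7:-→d8:H5 -> H5
  + 50.231.0.0/16 (H5) depth=16
  lookup 50.231.0.0: bits 0011001011100111 walk d0:H2→d1:-→d2:-→d3:-→d4:-→d5:-→d6:-→d7:-→d8:-→d9:-→d10:-→d11:-→d12:-→d13:-→d14:-→d15:-→d16:H5 -> H5
  + 237.0.0.0/8 (H6) depth=8
  - 88.80.0.0/12 clear@12
  lookup 237.0.1.197: bits 11101101 walk d0:H2→d1:-→d2:-→d3:-→d4:-→d5:-→d6:-→d7:-→d8:H6 -> H6
  lookup 237.182.190.11: bits 111011011011011010111110 walk d0:H2→d1:-→d2:-→d3:-→d4:-→d5:-→d6:-→d7:-→d8:H6→d9:-→d10:-→d11:-→d12:-→d13:-→d14:-→d15:-→d16:-→d17:-→d18:-→d19:-→d20:-→d21:-→d22:-→d23:-→d24:H3 -> H3
  + 88.86.8.208/28 (H4) depth=28
  - 237.182.190.0/24 clear@24
  lookup 50.231.0.0: bits 0011001011100111 walk d0:H2→d1:-→d2:-→d3:-→d4:-→d5:-→d6:-→d7:-→d8:-→d9:-→d10:-→d11:-→d12:-→d13:-→d14:-→d15:-→d16:H5 -> H5
  + 50.231.32.0/22 (H4) depth=22

== LOOKUPS ==
["H2","H3","H3","H3","H3","H3","H0","H5","H5","H6","H3","H5"]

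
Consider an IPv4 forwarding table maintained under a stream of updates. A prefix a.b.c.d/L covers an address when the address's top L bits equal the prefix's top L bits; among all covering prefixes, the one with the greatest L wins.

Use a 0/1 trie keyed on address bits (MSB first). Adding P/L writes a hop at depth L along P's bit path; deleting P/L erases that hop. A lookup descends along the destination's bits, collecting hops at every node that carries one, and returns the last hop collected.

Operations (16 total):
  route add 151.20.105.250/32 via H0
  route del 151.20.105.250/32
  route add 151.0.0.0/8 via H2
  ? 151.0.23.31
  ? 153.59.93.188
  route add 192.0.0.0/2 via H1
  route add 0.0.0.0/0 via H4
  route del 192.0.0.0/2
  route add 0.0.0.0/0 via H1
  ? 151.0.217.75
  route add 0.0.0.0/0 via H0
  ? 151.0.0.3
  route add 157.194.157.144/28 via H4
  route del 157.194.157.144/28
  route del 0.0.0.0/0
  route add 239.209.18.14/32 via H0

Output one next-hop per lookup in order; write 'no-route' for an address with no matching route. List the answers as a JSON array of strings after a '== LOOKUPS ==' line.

Apply in order:
  add 151.20.105.250/32 -> H0 at depth 32
  - 151.20.105.250/32 clear@32
  add 151.0.0.0/8 -> H2 at depth 8
  lookup 151.0.23.31: bits 10010111000 walk d0:-→d1:-→d2:-→d3:-→d4:-→d5:-→d6:-→d7:-→d8:H2→d9:-→d10:-→d11:- -> H2
  lookup 153.59.93.188: bits 1001 walk d0:-→d1:-→d2:-→d3:-→d4:- -> no-route
  add 192.0.0.0/2 -> H1 at depth 2
  add 0.0.0.0/0 -> H4 at depth 0
  - 192.0.0.0/2 clear@2
  add 0.0.0.0/0 -> H1 at depth 0
  lookup 151.0.217.75: bits 10010111000 walk d0:H1→d1:-→d2:-→d3:-→d4:-→d5:-→d6:-→d7:-→d8:H2→d9:-→d10:-→d11:- -> H2
  add 0.0.0.0/0 -> H0 at depth 0
  lookup 151.0.0.3: bits 10010111000 walk d0:H0→d1:-→d2:-→d3:-→d4:-→d5:-→d6:-→d7:-→d8:H2→d9:-→d10:-→d11:- -> H2
  add 157.194.157.144/28 -> H4 at depth 28
  - 157.194.157.144/28 clear@28
  - 0.0.0.0/0 clear@0
  add 239.209.18.14/32 -> H0 at depth 32

== LOOKUPS ==
["H2","no-route","H2","H2"]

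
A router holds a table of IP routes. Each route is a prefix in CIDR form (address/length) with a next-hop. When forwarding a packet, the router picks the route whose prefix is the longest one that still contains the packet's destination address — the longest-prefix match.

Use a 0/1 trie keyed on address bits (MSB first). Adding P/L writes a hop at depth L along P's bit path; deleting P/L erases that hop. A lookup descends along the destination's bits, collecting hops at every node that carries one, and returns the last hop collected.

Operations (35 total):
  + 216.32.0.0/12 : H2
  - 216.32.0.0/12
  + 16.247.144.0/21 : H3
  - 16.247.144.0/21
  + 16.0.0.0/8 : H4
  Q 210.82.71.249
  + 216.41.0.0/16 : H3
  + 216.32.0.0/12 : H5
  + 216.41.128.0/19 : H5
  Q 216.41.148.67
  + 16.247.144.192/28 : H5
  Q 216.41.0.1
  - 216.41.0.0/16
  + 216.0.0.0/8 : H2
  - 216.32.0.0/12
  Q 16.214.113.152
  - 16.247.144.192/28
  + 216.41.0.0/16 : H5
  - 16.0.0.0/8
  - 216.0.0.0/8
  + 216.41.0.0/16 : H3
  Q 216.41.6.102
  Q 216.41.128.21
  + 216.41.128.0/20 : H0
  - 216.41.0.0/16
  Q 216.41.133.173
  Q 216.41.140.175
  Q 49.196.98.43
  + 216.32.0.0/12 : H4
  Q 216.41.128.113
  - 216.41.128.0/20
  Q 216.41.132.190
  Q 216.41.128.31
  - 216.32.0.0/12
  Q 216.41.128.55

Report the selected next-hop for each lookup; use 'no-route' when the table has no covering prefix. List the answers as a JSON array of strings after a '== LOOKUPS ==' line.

Trace:
  + 216.32.0.0/12 (H2) depth=12
  - 216.32.0.0/12 clear@12
  + 16.247.144.0/21 (H3) depth=21
  - 16.247.144.0/21 clear@21
  + 16.0.0.0/8 (H4) depth=8
  Q 210.82.71.249: descend 1101 ; hops seen [∅] ; pick no-route
  + 216.41.0.0/16 (H3) depth=16
  + 216.32.0.0/12 (H5) depth=12
  + 216.41.128.0/19 (H5) depth=19
  Q 216.41.148.67: descend 1101100000101001100 ; hops seen [H5,H3,H5] ; pick H5
  + 16.247.144.192/28 (H5) depth=28
  Q 216.41.0.1: descend 1101100000101001 ; hops seen [H5,H3] ; pick H3
  - 216.41.0.0/16 clear@16
  + 216.0.0.0/8 (H2) depth=8
  - 216.32.0.0/12 clear@12
  Q 16.214.113.152: descend 0001000011 ; hops seen [H4] ; pick H4
  - 16.247.144.192/28 clear@28
  + 216.41.0.0/16 (H5) depth=16
  - 16.0.0.0/8 clear@8
  - 216.0.0.0/8 clear@8
  + 216.41.0.0/16 (H3) depth=16
  Q 216.41.6.102: descend 1101100000101001 ; hops seen [H3] ; pick H3
  Q 216.41.128.21: descend 1101100000101001100 ; hops seen [H3,H5] ; pick H5
  + 216.41.128.0/20 (H0) depth=20
  - 216.41.0.0/16 clear@16
  Q 216.41.133.173: descend 11011000001010011000 ; hops seen [H5,H0] ; pick H0
  Q 216.41.140.175: descend 11011000001010011000 ; hops seen [H5,H0] ; pick H0
  Q 49.196.98.43: descend 00 ; hops seen [∅] ; pick no-route
  + 216.32.0.0/12 (H4) depth=12
  Q 216.41.128.113: descend 11011000001010011000 ; hops seen [H4,H5,H0] ; pick H0
  - 216.41.128.0/20 clear@20
  Q 216.41.132.190: descend 11011000001010011000 ; hops seen [H4,H5] ; pick H5
  Q 216.41.128.31: descend 11011000001010011000 ; hops seen [H4,H5] ; pick H5
  - 216.32.0.0/12 clear@12
  Q 216.41.128.55: descend 11011000001010011000 ; hops seen [H5] ; pick H5

== LOOKUPS ==
["no-route","H5","H3","H4","H3","H5","H0","H0","no-route","H0","H5","H5","H5"]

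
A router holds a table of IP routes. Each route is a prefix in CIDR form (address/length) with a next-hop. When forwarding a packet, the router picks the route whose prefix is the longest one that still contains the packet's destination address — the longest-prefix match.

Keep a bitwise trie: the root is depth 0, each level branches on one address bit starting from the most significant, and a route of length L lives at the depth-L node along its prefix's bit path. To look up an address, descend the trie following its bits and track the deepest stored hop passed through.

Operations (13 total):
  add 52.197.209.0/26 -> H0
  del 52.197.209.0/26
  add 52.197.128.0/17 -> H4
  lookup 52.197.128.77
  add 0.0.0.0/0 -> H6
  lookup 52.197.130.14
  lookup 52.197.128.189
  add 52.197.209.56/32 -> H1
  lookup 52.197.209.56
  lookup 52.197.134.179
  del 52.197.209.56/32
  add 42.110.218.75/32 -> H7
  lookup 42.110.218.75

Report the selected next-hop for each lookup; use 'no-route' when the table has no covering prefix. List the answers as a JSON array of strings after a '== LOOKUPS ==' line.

Process each operation:
  + 52.197.209.0/26 (H0) depth=26
  - 52.197.209.0/26 clear@26
  + 52.197.128.0/17 (H4) depth=17
  lookup 52.197.128.77: bits 00110100110001011 walk d0:-→d1:-→d2:-→d3:-→d4:-→d5:-→d6:-→d7:-→d8:-→d9:-→d10:-→d11:-→d12:-→d13:-→d14:-→d15:-→d16:-→d17:H4 -> H4
  + 0.0.0.0/0 (H6) depth=0
  lookup 52.197.130.14: bits 00110100110001011 walk d0:H6→d1:-→d2:-→d3:-→d4:-→d5:-→d6:-→d7:-→d8:-→d9:-→d10:-→d11:-→d12:-→d13:-→d14:-→d15:-→d16:-→d17:H4 -> H4
  lookup 52.197.128.189: bits 00110100110001011 walk d0:H6→d1:-→d2:-→d3:-→d4:-→d5:-→d6:-→d7:-→d8:-→d9:-→d10:-→d11:-→d12:-→d13:-→d14:-→d15:-→d16:-→d17:H4 -> H4
  + 52.197.209.56/32 (H1) depth=32
  lookup 52.197.209.56: bits 00110100110001011101000100111000 walk d0:H6→d1:-→d2:-→d3:-→d4:-→d5:-→d6:-→d7:-→d8:-→d9:-→d10:-→d11:-→d12:-→d13:-→d14:-→d15:-→d16:-→d17:H4→d18:-→d19:-→d20:-→d21:-→d22:-→d23:-→d24:-→d25:-→d26:-→d27:-→d28:-→d29:-→d30:-→d31:-→d32:H1 -> H1
  lookup 52.197.134.179: bits 00110100110001011 walk d0:H6→d1:-→d2:-→d3:-→d4:-→d5:-→d6:-→d7:-→d8:-→d9:-→d10:-→d11:-→d12:-→d13:-→d14:-→d15:-→d16:-→d17:H4 -> H4
  - 52.197.209.56/32 clear@32
  + 42.110.218.75/32 (H7) depth=32
  lookup 42.110.218.75: bits 00101010011011101101101001001011 walk d0:H6→d1:-→d2:-→d3:-→d4:-→d5:-→d6:-→d7:-→d8:-→d9:-→d10:-→d11:-→d12:-→d13:-→d14:-→d15:-→d16:-→d17:-→d18:-→d19:-→d20:-→d21:-→d22:-→d23:-→d24:-→d25:-→d26:-→d27:-→d28:-→d29:-→d30:-→d31:-→d32:H7 -> H7

== LOOKUPS ==
["H4","H4","H4","H1","H4","H7"]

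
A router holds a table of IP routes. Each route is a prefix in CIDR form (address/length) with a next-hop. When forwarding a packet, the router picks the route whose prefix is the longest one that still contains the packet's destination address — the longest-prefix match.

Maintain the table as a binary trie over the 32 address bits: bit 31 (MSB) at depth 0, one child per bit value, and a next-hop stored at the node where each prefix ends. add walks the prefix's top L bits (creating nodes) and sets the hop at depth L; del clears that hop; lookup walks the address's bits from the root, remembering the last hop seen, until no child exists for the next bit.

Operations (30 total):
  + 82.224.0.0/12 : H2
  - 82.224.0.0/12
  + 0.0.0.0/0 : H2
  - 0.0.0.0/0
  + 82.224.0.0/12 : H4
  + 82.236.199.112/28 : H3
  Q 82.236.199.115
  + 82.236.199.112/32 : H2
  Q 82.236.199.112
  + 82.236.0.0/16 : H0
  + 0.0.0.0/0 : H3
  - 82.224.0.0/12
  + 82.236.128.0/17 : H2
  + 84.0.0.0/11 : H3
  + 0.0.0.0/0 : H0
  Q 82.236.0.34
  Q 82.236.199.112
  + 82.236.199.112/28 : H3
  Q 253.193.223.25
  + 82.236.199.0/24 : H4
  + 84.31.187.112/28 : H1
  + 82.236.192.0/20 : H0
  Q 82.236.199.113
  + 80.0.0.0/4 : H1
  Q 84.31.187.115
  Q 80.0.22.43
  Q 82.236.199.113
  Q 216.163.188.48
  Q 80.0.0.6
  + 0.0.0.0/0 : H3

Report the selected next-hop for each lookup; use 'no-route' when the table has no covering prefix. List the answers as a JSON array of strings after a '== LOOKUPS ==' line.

Apply in order:
  + 82.224.0.0/12 (H2) depth=12
  del 82.224.0.0/12 (clear depth 12)
  + 0.0.0.0/0 (H2) depth=0
  del 0.0.0.0/0 (clear depth 0)
  + 82.224.0.0/12 (H4) depth=12
  + 82.236.199.112/28 (H3) depth=28
  ? 82.236.199.115  path d0:-→d1:-→d2:-→d3:-→d4:-→d5:-→d6:-→d7:-→d8:-→d9:-→d10:-→d11:-→d12:H4→d13:-→d14:-→d15:-→d16:-→d17:-→d18:-→d19:-→d20:-→d21:-→d22:-→d23:-→d24:-→d25:-→d26:-→d27:-→d28:H3  best=H3
  + 82.236.199.112/32 (H2) depth=32
  ? 82.236.199.112  path d0:-→d1:-→d2:-→d3:-→d4:-→d5:-→d6:-→d7:-→d8:-→d9:-→d10:-→d11:-→d12:H4→d13:-→d14:-→d15:-→d16:-→d17:-→d18:-→d19:-→d20:-→d21:-→d22:-→d23:-→d24:-→d25:-→d26:-→d27:-→d28:H3→d29:-→d30:-→d31:-→d32:H2  best=H2
  + 82.236.0.0/16 (H0) depth=16
  + 0.0.0.0/0 (H3) depth=0
  del 82.224.0.0/12 (clear depth 12)
  + 82.236.128.0/17 (H2) depth=17
  + 84.0.0.0/11 (H3) depth=11
  + 0.0.0.0/0 (H0) depth=0
  ? 82.236.0.34  path d0:H0→d1:-→d2:-→d3:-→d4:-→d5:-→d6:-→d7:-→d8:-→d9:-→d10:-→d11:-→d12:-→d13:-→d14:-→d15:-→d16:H0  best=H0
  ? 82.236.199.112  path d0:H0→d1:-→d2:-→d3:-→d4:-→d5:-→d6:-→d7:-→d8:-→d9:-→d10:-→d11:-→d12:-→d13:-→d14:-→d15:-→d16:H0→d17:H2→d18:-→d19:-→d20:-→d21:-→d22:-→d23:-→d24:-→d25:-→d26:-→d27:-→d28:H3→d29:-→d30:-→d31:-→d32:H2  best=H2
  + 82.236.199.112/28 (H3) depth=28
  ? 253.193.223.25  path d0:H0  best=H0
  + 82.236.199.0/24 (H4) depth=24
  + 84.31.187.112/28 (H1) depth=28
  + 82.236.192.0/20 (H0) depth=20
  ? 82.236.199.113  path d0:H0→d1:-→d2:-→d3:-→d4:-→d5:-→d6:-→d7:-→d8:-→d9:-→d10:-→d11:-→d12:-→d13:-→d14:-→d15:-→d16:H0→d17:H2→d18:-→d19:-→d20:H0→d21:-→d22:-→d23:-→d24:H4→d25:-→d26:-→d27:-→d28:H3→d29:-→d30:-→d31:-  best=H3
  + 80.0.0.0/4 (H1) depth=4
  ? 84.31.187.115  path d0:H0→d1:-→d2:-→d3:-→d4:H1→d5:-→d6:-→d7:-→d8:-→d9:-→d10:-→d11:H3→d12:-→d13:-→d14:-→d15:-→d16:-→d17:-→d18:-→d19:-→d20:-→d21:-→d22:-→d23:-→d24:-→d25:-→d26:-→d27:-→d28:H1  best=H1
  ? 80.0.22.43  path d0:H0→d1:-→d2:-→d3:-→d4:H1→d5:-→d6:-  best=H1
  ? 82.236.199.113  path d0:H0→d1:-→d2:-→d3:-→d4:H1→d5:-→d6:-→d7:-→d8:-→d9:-→d10:-→d11:-→d12:-→d13:-→d14:-→d15:-→d16:H0→d17:H2→d18:-→d19:-→d20:H0→d21:-→d22:-→d23:-→d24:H4→d25:-→d26:-→d27:-→d28:H3→d29:-→d30:-→d31:-  best=H3
  ? 216.163.188.48  path d0:H0  best=H0
  ? 80.0.0.6  path d0:H0→d1:-→d2:-→d3:-→d4:H1→d5:-→d6:-  best=H1
  + 0.0.0.0/0 (H3) depth=0

== LOOKUPS ==
["H3","H2","H0","H2","H0","H3","H1","H1","H3","H0","H1"]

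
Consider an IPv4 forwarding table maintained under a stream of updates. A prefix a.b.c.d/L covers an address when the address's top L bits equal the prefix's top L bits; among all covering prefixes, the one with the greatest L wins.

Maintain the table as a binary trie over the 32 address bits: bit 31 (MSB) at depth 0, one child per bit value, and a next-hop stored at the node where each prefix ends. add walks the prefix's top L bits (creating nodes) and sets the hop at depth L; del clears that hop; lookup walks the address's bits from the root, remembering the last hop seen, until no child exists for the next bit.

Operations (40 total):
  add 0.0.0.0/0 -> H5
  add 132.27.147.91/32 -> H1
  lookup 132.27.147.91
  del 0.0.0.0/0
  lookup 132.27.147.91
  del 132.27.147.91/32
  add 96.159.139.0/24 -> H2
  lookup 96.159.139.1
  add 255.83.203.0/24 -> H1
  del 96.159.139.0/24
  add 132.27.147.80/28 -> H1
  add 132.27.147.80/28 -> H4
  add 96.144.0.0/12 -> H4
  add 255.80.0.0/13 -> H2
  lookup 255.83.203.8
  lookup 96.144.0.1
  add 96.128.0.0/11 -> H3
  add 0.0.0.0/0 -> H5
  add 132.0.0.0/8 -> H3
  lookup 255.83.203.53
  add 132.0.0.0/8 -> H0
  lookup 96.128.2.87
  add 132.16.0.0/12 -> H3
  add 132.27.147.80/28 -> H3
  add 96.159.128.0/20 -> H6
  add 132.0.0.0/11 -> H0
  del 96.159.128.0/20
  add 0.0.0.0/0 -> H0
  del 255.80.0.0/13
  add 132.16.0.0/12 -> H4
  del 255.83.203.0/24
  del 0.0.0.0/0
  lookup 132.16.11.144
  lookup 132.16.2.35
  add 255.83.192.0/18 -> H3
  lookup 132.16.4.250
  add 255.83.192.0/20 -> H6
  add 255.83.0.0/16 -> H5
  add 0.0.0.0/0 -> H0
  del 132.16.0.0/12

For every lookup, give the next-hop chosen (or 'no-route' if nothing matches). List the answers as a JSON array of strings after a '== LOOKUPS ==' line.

Trace:
  + 0.0.0.0/0 (H5) depth=0
  + 132.27.147.91/32 (H1) depth=32
  ? 132.27.147.91  path d0:H5→d1:-→d2:-→d3:-→d4:-→d5:-→d6:-→d7:-→d8:-→d9:-→d10:-→d11:-→d12:-→d13:-→d14:-→d15:-→d16:-→d17:-→d18:-→d19:-→d20:-→d21:-→d22:-→d23:-→d24:-→d25:-→d26:-→d27:-→d28:-→d29:-→d30:-→d31:-→d32:H1  best=H1
  - 0.0.0.0/0 clear@0
  ? 132.27.147.91  path d0:-→d1:-→d2:-→d3:-→d4:-→d5:-→d6:-→d7:-→d8:-→d9:-→d10:-→d11:-→d12:-→d13:-→d14:-→d15:-→d16:-→d17:-→d18:-→d19:-→d20:-→d21:-→d22:-→d23:-→d24:-→d25:-→d26:-→d27:-→d28:-→d29:-→d30:-→d31:-→d32:H1  best=H1
  - 132.27.147.91/32 clear@32
  + 96.159.139.0/24 (H2) depth=24
  ? 96.159.139.1  path d0:-→d1:-→d2:-→d3:-→d4:-→d5:-→d6:-→d7:-→d8:-→d9:-→d10:-→d11:-→d12:-→d13:-→d14:-→d15:-→d16:-→d17:-→d18:-→d19:-→d20:-→d21:-→d22:-→d23:-→d24:H2  best=H2
  + 255.83.203.0/24 (H1) depth=24
  - 96.159.139.0/24 clear@24
  + 132.27.147.80/28 (H1) depth=28
  + 132.27.147.80/28 (H4) depth=28
  + 96.144.0.0/12 (H4) depth=12
  + 255.80.0.0/13 (H2) depth=13
  ? 255.83.203.8  path d0:-→d1:-→d2:-→d3:-→d4:-→d5:-→d6:-→d7:-→d8:-→d9:-→d10:-→d11:-→d12:-→d13:H2→d14:-→d15:-→d16:-→d17:-→d18:-→d19:-→d20:-→d21:-→d22:-→d23:-→d24:H1  best=H1
  ? 96.144.0.1  path d0:-→d1:-→d2:-→d3:-→d4:-→d5:-→d6:-→d7:-→d8:-→d9:-→d10:-→d11:-→d12:H4  best=H4
  + 96.128.0.0/11 (H3) depth=11
  + 0.0.0.0/0 (H5) depth=0
  + 132.0.0.0/8 (H3) depth=8
  ? 255.83.203.53  path d0:H5→d1:-→d2:-→d3:-→d4:-→d5:-→d6:-→d7:-→d8:-→d9:-→d10:-→d11:-→d12:-→d13:H2→d14:-→d15:-→d16:-→d17:-→d18:-→d19:-→d20:-→d21:-→d22:-→d23:-→d24:H1  best=H1
  + 132.0.0.0/8 (H0) depth=8
  ? 96.128.2.87  path d0:H5→d1:-→d2:-→d3:-→d4:-→d5:-→d6:-→d7:-→d8:-→d9:-→d10:-→d11:H3  best=H3
  + 132.16.0.0/12 (H3) depth=12
  + 132.27.147.80/28 (H3) depth=28
  + 96.159.128.0/20 (H6) depth=20
  + 132.0.0.0/11 (H0) depth=11
  - 96.159.128.0/20 clear@20
  + 0.0.0.0/0 (H0) depth=0
  - 255.80.0.0/13 clear@13
  + 132.16.0.0/12 (H4) depth=12
  - 255.83.203.0/24 clear@24
  - 0.0.0.0/0 clear@0
  ? 132.16.11.144  path d0:-→d1:-→d2:-→d3:-→d4:-→d5:-→d6:-→d7:-→d8:H0→d9:-→d10:-→d11:H0→d12:H4  best=H4
  ? 132.16.2.35  path d0:-→d1:-→d2:-→d3:-→d4:-→d5:-→d6:-→d7:-→d8:H0→d9:-→d10:-→d11:H0→d12:H4  best=H4
  + 255.83.192.0/18 (H3) depth=18
  ? 132.16.4.250  path d0:-→d1:-→d2:-→d3:-→d4:-→d5:-→d6:-→d7:-→d8:H0→d9:-→d10:-→d11:H0→d12:H4  best=H4
  + 255.83.192.0/20 (H6) depth=20
  + 255.83.0.0/16 (H5) depth=16
  + 0.0.0.0/0 (H0) depth=0
  - 132.16.0.0/12 clear@12

== LOOKUPS ==
["H1","H1","H2","H1","H4","H1","H3","H4","H4","H4"]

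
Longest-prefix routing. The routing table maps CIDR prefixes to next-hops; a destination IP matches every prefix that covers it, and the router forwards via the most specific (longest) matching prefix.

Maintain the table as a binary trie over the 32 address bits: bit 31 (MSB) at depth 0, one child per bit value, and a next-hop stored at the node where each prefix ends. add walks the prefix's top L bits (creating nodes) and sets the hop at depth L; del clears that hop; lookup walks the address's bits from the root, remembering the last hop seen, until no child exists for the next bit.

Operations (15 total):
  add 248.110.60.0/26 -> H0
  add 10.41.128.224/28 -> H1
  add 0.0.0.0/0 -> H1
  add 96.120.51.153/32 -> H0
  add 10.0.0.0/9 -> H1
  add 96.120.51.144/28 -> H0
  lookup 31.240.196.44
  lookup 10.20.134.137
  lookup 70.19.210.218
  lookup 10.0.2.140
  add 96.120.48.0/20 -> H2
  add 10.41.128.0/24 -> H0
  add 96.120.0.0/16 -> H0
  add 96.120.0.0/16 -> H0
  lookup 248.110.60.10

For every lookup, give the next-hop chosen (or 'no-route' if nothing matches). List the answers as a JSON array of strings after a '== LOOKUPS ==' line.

Process each operation:
  + 248.110.60.0/26 (H0) depth=26
  + 10.41.128.224/28 (H1) depth=28
  + 0.0.0.0/0 (H1) depth=0
  + 96.120.51.153/32 (H0) depth=32
  + 10.0.0.0/9 (H1) depth=9
  + 96.120.51.144/28 (H0) depth=28
  Q 31.240.196.44: descend 000 ; hops seen [H1] ; pick H1
  Q 10.20.134.137: descend 0000101000 ; hops seen [H1,H1] ; pick H1
  Q 70.19.210.218: descend 01 ; hops seen [H1] ; pick H1
  Q 10.0.2.140: descend 0000101000 ; hops seen [H1,H1] ; pick H1
  + 96.120.48.0/20 (H2) depth=20
  + 10.41.128.0/24 (H0) depth=24
  + 96.120.0.0/16 (H0) depth=16
  + 96.120.0.0/16 (H0) depth=16
  Q 248.110.60.10: descend 11111000011011100011110000 ; hops seen [H1,H0] ; pick H0

== LOOKUPS ==
["H1","H1","H1","H1","H0"]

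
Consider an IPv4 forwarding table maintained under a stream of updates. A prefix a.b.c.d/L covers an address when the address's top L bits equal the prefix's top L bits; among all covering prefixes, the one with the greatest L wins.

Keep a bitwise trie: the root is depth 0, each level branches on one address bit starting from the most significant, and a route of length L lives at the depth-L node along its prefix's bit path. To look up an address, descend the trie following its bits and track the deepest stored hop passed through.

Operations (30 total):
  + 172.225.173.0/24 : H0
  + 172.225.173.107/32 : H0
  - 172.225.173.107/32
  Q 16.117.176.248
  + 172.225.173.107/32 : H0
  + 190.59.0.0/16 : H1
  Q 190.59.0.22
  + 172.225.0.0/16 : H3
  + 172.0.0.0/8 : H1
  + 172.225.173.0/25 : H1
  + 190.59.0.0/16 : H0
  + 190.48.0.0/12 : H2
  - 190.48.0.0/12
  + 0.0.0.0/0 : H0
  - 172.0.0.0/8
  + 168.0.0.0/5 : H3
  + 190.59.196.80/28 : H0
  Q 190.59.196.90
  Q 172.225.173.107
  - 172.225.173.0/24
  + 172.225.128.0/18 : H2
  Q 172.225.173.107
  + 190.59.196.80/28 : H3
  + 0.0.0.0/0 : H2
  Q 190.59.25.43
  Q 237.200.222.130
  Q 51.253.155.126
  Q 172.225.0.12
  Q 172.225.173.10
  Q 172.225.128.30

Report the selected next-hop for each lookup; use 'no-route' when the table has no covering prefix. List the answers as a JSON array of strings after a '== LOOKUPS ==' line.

Process each operation:
  add 172.225.173.0/24 -> H0 at depth 24
  add 172.225.173.107/32 -> H0 at depth 32
  - 172.225.173.107/32 clear@32
  ? 16.117.176.248  path d0:-  best=no-route
  add 172.225.173.107/32 -> H0 at depth 32
  add 190.59.0.0/16 -> H1 at depth 16
  ? 190.59.0.22  path d0:-→d1:-→d2:-→d3:-→d4:-→d5:-→d6:-→d7:-→d8:-→d9:-→d10:-→d11:-→d12:-→d13:-→d14:-→d15:-→d16:H1  best=H1
  add 172.225.0.0/16 -> H3 at depth 16
  add 172.0.0.0/8 -> H1 at depth 8
  add 172.225.173.0/25 -> H1 at depth 25
  add 190.59.0.0/16 -> H0 at depth 16
  add 190.48.0.0/12 -> H2 at depth 12
  - 190.48.0.0/12 clear@12
  add 0.0.0.0/0 -> H0 at depth 0
  - 172.0.0.0/8 clear@8
  add 168.0.0.0/5 -> H3 at depth 5
  add 190.59.196.80/28 -> H0 at depth 28
  ? 190.59.196.90  path d0:H0→d1:-→d2:-→d3:-→d4:-→d5:-→d6:-→d7:-→d8:-→d9:-→d10:-→d11:-→d12:-→d13:-→d14:-→d15:-→d16:H0→d17:-→d18:-→d19:-→d20:-→d21:-→d22:-→d23:-→d24:-→d25:-→d26:-→d27:-→d28:H0  best=H0
  ? 172.225.173.107  path d0:H0→d1:-→d2:-→d3:-→d4:-→d5:H3→d6:-→d7:-→d8:-→d9:-→d10:-→d11:-→d12:-→d13:-→d14:-→d15:-→d16:H3→d17:-→d18:-→d19:-→d20:-→d21:-→d22:-→d23:-→d24:H0→d25:H1→d26:-→d27:-→d28:-→d29:-→d30:-→d31:-→d32:H0  best=H0
  - 172.225.173.0/24 clear@24
  add 172.225.128.0/18 -> H2 at depth 18
  ? 172.225.173.107  path d0:H0→d1:-→d2:-→d3:-→d4:-→d5:H3→d6:-→d7:-→d8:-→d9:-→d10:-→d11:-→d12:-→d13:-→d14:-→d15:-→d16:H3→d17:-→d18:H2→d19:-→d20:-→d21:-→d22:-→d23:-→d24:-→d25:H1→d26:-→d27:-→d28:-→d29:-→d30:-→d31:-→d32:H0  best=H0
  add 190.59.196.80/28 -> H3 at depth 28
  add 0.0.0.0/0 -> H2 at depth 0
  ? 190.59.25.43  path d0:H2→d1:-→d2:-→d3:-→d4:-→d5:-→d6:-→d7:-→d8:-→d9:-→d10:-→d11:-→d12:-→d13:-→d14:-→d15:-→d16:H0  best=H0
  ? 237.200.222.130  path d0:H2→d1:-  best=H2
  ? 51.253.155.126  path d0:H2  best=H2
  ? 172.225.0.12  path d0:H2→d1:-→d2:-→d3:-→d4:-→d5:H3→d6:-→d7:-→d8:-→d9:-→d10:-→d11:-→d12:-→d13:-→d14:-→d15:-→d16:H3  best=H3
  ? 172.225.173.10  path d0:H2→d1:-→d2:-→d3:-→d4:-→d5:H3→d6:-→d7:-→d8:-→d9:-→d10:-→d11:-→d12:-→d13:-→d14:-→d15:-→d16:H3→d17:-→d18:H2→d19:-→d20:-→d21:-→d22:-→d23:-→d24:-→d25:H1  best=H1
  ? 172.225.128.30  path d0:H2→d1:-→d2:-→d3:-→d4:-→d5:H3→d6:-→d7:-→d8:-→d9:-→d10:-→d11:-→d12:-→d13:-→d14:-→d15:-→d16:H3→d17:-→d18:H2  best=H2

== LOOKUPS ==
["no-route","H1","H0","H0","H0","H0","H2","H2","H3","H1","H2"]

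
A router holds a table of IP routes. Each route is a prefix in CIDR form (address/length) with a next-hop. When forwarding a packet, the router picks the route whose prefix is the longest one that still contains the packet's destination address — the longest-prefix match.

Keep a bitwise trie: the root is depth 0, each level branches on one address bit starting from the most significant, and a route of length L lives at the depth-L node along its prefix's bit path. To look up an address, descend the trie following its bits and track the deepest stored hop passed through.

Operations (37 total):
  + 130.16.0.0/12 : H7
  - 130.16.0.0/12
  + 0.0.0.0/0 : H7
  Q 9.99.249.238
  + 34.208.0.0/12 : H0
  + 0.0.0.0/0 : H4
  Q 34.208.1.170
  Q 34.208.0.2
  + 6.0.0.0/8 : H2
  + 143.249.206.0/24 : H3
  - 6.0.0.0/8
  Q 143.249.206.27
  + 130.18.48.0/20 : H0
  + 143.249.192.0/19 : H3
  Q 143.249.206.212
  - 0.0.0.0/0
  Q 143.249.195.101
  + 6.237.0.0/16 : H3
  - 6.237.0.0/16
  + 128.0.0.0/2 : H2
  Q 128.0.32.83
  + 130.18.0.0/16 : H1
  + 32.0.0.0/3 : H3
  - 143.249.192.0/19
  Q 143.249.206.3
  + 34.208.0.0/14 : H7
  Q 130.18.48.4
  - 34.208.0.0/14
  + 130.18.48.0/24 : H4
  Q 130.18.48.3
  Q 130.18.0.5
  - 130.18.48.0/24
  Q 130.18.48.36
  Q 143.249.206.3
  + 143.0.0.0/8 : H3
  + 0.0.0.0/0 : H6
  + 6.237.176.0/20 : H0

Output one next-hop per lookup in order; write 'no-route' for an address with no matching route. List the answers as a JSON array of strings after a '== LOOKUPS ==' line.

Process each operation:
  + 130.16.0.0/12 (H7) depth=12
  del 130.16.0.0/12 (clear depth 12)
  + 0.0.0.0/0 (H7) depth=0
  Q 9.99.249.238: descend ε ; hops seen [H7] ; pick H7
  + 34.208.0.0/12 (H0) depth=12
  + 0.0.0.0/0 (H4) depth=0
  Q 34.208.1.170: descend 001000101101 ; hops seen [H4,H0] ; pick H0
  Q 34.208.0.2: descend 001000101101 ; hops seen [H4,H0] ; pick H0
  + 6.0.0.0/8 (H2) depth=8
  + 143.249.206.0/24 (H3) depth=24
  del 6.0.0.0/8 (clear depth 8)
  Q 143.249.206.27: descend 100011111111100111001110 ; hops seen [H4,H3] ; pick H3
  + 130.18.48.0/20 (H0) depth=20
  + 143.249.192.0/19 (H3) depth=19
  Q 143.249.206.212: descend 100011111111100111001110 ; hops seen [H4,H3,H3] ; pick H3
  del 0.0.0.0/0 (clear depth 0)
  Q 143.249.195.101: descend 10001111111110011100 ; hops seen [H3] ; pick H3
  + 6.237.0.0/16 (H3) depth=16
  del 6.237.0.0/16 (clear depth 16)
  + 128.0.0.0/2 (H2) depth=2
  Q 128.0.32.83: descend 100000 ; hops seen [H2] ; pick H2
  + 130.18.0.0/16 (H1) depth=16
  + 32.0.0.0/3 (H3) depth=3
  del 143.249.192.0/19 (clear depth 19)
  Q 143.249.206.3: descend 100011111111100111001110 ; hops seen [H2,H3] ; pick H3
  + 34.208.0.0/14 (H7) depth=14
  Q 130.18.48.4: descend 10000010000100100011 ; hops seen [H2,H1,H0] ; pick H0
  del 34.208.0.0/14 (clear depth 14)
  + 130.18.48.0/24 (H4) depth=24
  Q 130.18.48.3: descend 100000100001001000110000 ; hops seen [H2,H1,H0,H4] ; pick H4
  Q 130.18.0.5: descend 100000100001001000 ; hops seen [H2,H1] ; pick H1
  del 130.18.48.0/24 (clear depth 24)
  Q 130.18.48.36: descend 100000100001001000110000 ; hops seen [H2,H1,H0] ; pick H0
  Q 143.249.206.3: descend 100011111111100111001110 ; hops seen [H2,H3] ; pick H3
  + 143.0.0.0/8 (H3) depth=8
  + 0.0.0.0/0 (H6) depth=0
  + 6.237.176.0/20 (H0) depth=20

== LOOKUPS ==
["H7","H0","H0","H3","H3","H3","H2","H3","H0","H4","H1","H0","H3"]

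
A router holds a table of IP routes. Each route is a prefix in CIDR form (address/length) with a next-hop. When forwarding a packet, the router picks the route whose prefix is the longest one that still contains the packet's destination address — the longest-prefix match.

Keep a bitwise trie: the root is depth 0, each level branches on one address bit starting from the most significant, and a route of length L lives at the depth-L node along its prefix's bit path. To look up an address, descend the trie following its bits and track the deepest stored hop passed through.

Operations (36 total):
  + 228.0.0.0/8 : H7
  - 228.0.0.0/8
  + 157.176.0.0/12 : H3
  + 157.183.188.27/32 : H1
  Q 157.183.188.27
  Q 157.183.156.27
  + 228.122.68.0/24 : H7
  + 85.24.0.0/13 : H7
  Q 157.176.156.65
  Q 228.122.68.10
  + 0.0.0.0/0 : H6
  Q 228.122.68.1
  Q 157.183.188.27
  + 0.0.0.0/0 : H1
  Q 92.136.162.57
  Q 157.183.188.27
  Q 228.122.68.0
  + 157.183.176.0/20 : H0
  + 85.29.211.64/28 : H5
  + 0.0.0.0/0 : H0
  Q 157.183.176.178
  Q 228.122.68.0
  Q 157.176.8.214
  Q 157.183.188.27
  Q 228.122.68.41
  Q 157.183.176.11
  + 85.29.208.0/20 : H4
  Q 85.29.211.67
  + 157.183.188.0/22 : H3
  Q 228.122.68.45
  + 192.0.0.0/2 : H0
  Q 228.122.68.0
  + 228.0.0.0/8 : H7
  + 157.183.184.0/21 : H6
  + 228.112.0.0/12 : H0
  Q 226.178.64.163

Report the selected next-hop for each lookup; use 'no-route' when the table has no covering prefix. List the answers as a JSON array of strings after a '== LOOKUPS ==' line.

Trace:
  + 228.0.0.0/8 (H7) depth=8
  - 228.0.0.0/8 clear@8
  + 157.176.0.0/12 (H3) depth=12
  + 157.183.188.27/32 (H1) depth=32
  lookup 157.183.188.27: bits 10011101101101111011110000011011 walk d0:-→d1:-→d2:-→d3:-→d4:-→d5:-→d6:-→d7:-→d8:-→d9:-→d10:-→d11:-→d12:H3→d13:-→d14:-→d15:-→d16:-→d17:-→d18:-→d19:-→d20:-→d21:-→d22:-→d23:-→d24:-→d25:-→d26:-→d27:-→d28:-→d29:-→d30:-→d31:-→d32:H1 -> H1
  lookup 157.183.156.27: bits 100111011011011110 walk d0:-→d1:-→d2:-→d3:-→d4:-→d5:-→d6:-→d7:-→d8:-→d9:-→d10:-→d11:-→d12:H3→d13:-→d14:-→d15:-→d16:-→d17:-→d18:- -> H3
  + 228.122.68.0/24 (H7) depth=24
  + 85.24.0.0/13 (H7) depth=13
  lookup 157.176.156.65: bits 1001110110110 walk d0:-→d1:-→d2:-→d3:-→d4:-→d5:-→d6:-→d7:-→d8:-→d9:-→d10:-→d11:-→d12:H3→d13:- -> H3
  lookup 228.122.68.10: bits 111001000111101001000100 walk d0:-→d1:-→d2:-→d3:-→d4:-→d5:-→d6:-→d7:-→d8:-→d9:-→d10:-→d11:-→d12:-→d13:-→d14:-→d15:-→d16:-→d17:-→d18:-→d19:-→d20:-→d21:-→d22:-→d23:-→d24:H7 -> H7
  + 0.0.0.0/0 (H6) depth=0
  lookup 228.122.68.1: bits 111001000111101001000100 walk d0:H6→d1:-→d2:-→d3:-→d4:-→d5:-→d6:-→d7:-→d8:-→d9:-→d10:-→d11:-→d12:-→d13:-→d14:-→d15:-→d16:-→d17:-→d18:-→d19:-→d20:-→d21:-→d22:-→d23:-→d24:H7 -> H7
  lookup 157.183.188.27: bits 10011101101101111011110000011011 walk d0:H6→d1:-→d2:-→d3:-→d4:-→d5:-→d6:-→d7:-→d8:-→d9:-→d10:-→d11:-→d12:H3→d13:-→d14:-→d15:-→d16:-→d17:-→d18:-→d19:-→d20:-→d21:-→d22:-→d23:-→d24:-→d25:-→d26:-→d27:-→d28:-→d29:-→d30:-→d31:-→d32:H1 -> H1
  + 0.0.0.0/0 (H1) depth=0
  lookup 92.136.162.57: bits 0101 walk d0:H1→d1:-→d2:-→d3:-→d4:- -> H1
  lookup 157.183.188.27: bits 10011101101101111011110000011011 walk d0:H1→d1:-→d2:-→d3:-→d4:-→d5:-→d6:-→d7:-→d8:-→d9:-→d10:-→d11:-→d12:H3→d13:-→d14:-→d15:-→d16:-→d17:-→d18:-→d19:-→d20:-→d21:-→d22:-→d23:-→d24:-→d25:-→d26:-→d27:-→d28:-→d29:-→d30:-→d31:-→d32:H1 -> H1
  lookup 228.122.68.0: bits 111001000111101001000100 walk d0:H1→d1:-→d2:-→d3:-→d4:-→d5:-→d6:-→d7:-→d8:-→d9:-→d10:-→d11:-→d12:-→d13:-→d14:-→d15:-→d16:-→d17:-→d18:-→d19:-→d20:-→d21:-→d22:-→d23:-→d24:H7 -> H7
  + 157.183.176.0/20 (H0) depth=20
  + 85.29.211.64/28 (H5) depth=28
  + 0.0.0.0/0 (H0) depth=0
  lookup 157.183.176.178: bits 10011101101101111011 walk d0:H0→d1:-→d2:-→d3:-→d4:-→d5:-→d6:-→d7:-→d8:-→d9:-→d10:-→d11:-→d12:H3→d13:-→d14:-→d15:-→d16:-→d17:-→d18:-→d19:-→d20:H0 -> H0
  lookup 228.122.68.0: bits 111001000111101001000100 walk d0:H0→d1:-→d2:-→d3:-→d4:-→d5:-→d6:-→d7:-→d8:-→d9:-→d10:-→d11:-→d12:-→d13:-→d14:-→d15:-→d16:-→d17:-→d18:-→d19:-→d20:-→d21:-→d22:-→d23:-→d24:H7 -> H7
  lookup 157.176.8.214: bits 1001110110110 walk d0:H0→d1:-→d2:-→d3:-→d4:-→d5:-→d6:-→d7:-→d8:-→d9:-→d10:-→d11:-→d12:H3→d13:- -> H3
  lookup 157.183.188.27: bits 10011101101101111011110000011011 walk d0:H0→d1:-→d2:-→d3:-→d4:-→d5:-→d6:-→d7:-→d8:-→d9:-→d10:-→d11:-→d12:H3→d13:-→d14:-→d15:-→d16:-→d17:-→d18:-→d19:-→d20:H0→d21:-→d22:-→d23:-→d24:-→d25:-→d26:-→d27:-→d28:-→d29:-→d30:-→d31:-→d32:H1 -> H1
  lookup 228.122.68.41: bits 111001000111101001000100 walk d0:H0→d1:-→d2:-→d3:-→d4:-→d5:-→d6:-→d7:-→d8:-→d9:-→d10:-→d11:-→d12:-→d13:-→d14:-→d15:-→d16:-→d17:-→d18:-→d19:-→d20:-→d21:-→d22:-→d23:-→d24:H7 -> H7
  lookup 157.183.176.11: bits 10011101101101111011 walk d0:H0→d1:-→d2:-→d3:-→d4:-→d5:-→d6:-→d7:-→d8:-→d9:-→d10:-→d11:-→d12:H3→d13:-→d14:-→d15:-→d16:-→d17:-→d18:-→d19:-→d20:H0 -> H0
  + 85.29.208.0/20 (H4) depth=20
  lookup 85.29.211.67: bits 0101010100011101110100110100 walk d0:H0→d1:-→d2:-→d3:-→d4:-→d5:-→d6:-→d7:-→d8:-→d9:-→d10:-→d11:-→d12:-→d13:H7→d14:-→d15:-→d16:-→d17:-→d18:-→d19:-→d20:H4→d21:-→d22:-→d23:-→d24:-→d25:-→d26:-→d27:-→d28:H5 -> H5
  + 157.183.188.0/22 (H3) depth=22
  lookup 228.122.68.45: bits 111001000111101001000100 walk d0:H0→d1:-→d2:-→d3:-→d4:-→d5:-→d6:-→d7:-→d8:-→d9:-→d10:-→d11:-→d12:-→d13:-→d14:-→d15:-→d16:-→d17:-→d18:-→d19:-→d20:-→d21:-→d22:-→d23:-→d24:H7 -> H7
  + 192.0.0.0/2 (H0) depth=2
  lookup 228.122.68.0: bits 111001000111101001000100 walk d0:H0→d1:-→d2:H0→d3:-→d4:-→d5:-→d6:-→d7:-→d8:-→d9:-→d10:-→d11:-→d12:-→d13:-→d14:-→d15:-→d16:-→d17:-→d18:-→d19:-→d20:-→d21:-→d22:-→d23:-→d24:H7 -> H7
  + 228.0.0.0/8 (H7) depth=8
  + 157.183.184.0/21 (H6) depth=21
  + 228.112.0.0/12 (H0) depth=12
  lookup 226.178.64.163: bits 11100 walk d0:H0→d1:-→d2:H0→d3:-→d4:-→d5:- -> H0

== LOOKUPS ==
["H1","H3","H3","H7","H7","H1","H1","H1","H7","H0","H7","H3","H1","H7","H0","H5","H7","H7","H0"]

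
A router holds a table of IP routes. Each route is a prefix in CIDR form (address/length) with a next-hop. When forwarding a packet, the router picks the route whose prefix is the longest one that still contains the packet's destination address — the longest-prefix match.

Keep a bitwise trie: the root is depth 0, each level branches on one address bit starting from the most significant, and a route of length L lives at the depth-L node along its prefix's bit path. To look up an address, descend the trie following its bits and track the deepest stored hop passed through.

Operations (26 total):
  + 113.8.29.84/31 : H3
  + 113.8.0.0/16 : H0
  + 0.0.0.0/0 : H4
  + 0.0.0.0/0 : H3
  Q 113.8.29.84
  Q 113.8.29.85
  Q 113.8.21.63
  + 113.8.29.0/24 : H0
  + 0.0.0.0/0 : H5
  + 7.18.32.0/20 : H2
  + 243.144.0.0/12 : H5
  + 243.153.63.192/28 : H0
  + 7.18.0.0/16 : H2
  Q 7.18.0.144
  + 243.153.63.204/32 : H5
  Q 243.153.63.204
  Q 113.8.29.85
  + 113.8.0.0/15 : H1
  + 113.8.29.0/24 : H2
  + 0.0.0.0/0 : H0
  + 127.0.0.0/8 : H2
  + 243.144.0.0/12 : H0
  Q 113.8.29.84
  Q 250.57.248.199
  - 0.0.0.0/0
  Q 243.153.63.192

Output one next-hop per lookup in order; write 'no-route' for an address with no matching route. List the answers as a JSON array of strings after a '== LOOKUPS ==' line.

Apply in order:
  add 113.8.29.84/31 -> H3 at depth 31
  add 113.8.0.0/16 -> H0 at depth 16
  add 0.0.0.0/0 -> H4 at depth 0
  add 0.0.0.0/0 -> H3 at depth 0
  lookup 113.8.29.84: bits 0111000100001000000111010101010 walk d0:H3→d1:-→d2:-→d3:-→d4:-→d5:-→d6:-→d7:-→d8:-→d9:-→d10:-→d11:-→d12:-→d13:-→d14:-→d15:-→d16:H0→d17:-→d18:-→d19:-→d20:-→d21:-→d22:-→d23:-→d24:-→d25:-→d26:-→d27:-→d28:-→d29:-→d30:-→d31:H3 -> H3
  lookup 113.8.29.85: bits 0111000100001000000111010101010 walk d0:H3→d1:-→d2:-→d3:-→d4:-→d5:-→d6:-→d7:-→d8:-→d9:-→d10:-→d11:-→d12:-→d13:-→d14:-→d15:-→d16:H0→d17:-→d18:-→d19:-→d20:-→d21:-→d22:-→d23:-→d24:-→d25:-→d26:-→d27:-→d28:-→d29:-→d30:-→d31:H3 -> H3
  lookup 113.8.21.63: bits 01110001000010000001 walk d0:H3→d1:-→d2:-→d3:-→d4:-→d5:-→d6:-→d7:-→d8:-→d9:-→d10:-→d11:-→d12:-→d13:-→d14:-→d15:-→d16:H0→d17:-→d18:-→d19:-→d20:- -> H0
  add 113.8.29.0/24 -> H0 at depth 24
  add 0.0.0.0/0 -> H5 at depth 0
  add 7.18.32.0/20 -> H2 at depth 20
  add 243.144.0.0/12 -> H5 at depth 12
  add 243.153.63.192/28 -> H0 at depth 28
  add 7.18.0.0/16 -> H2 at depth 16
  lookup 7.18.0.144: bits 000001110001001000 walk d0:H5→d1:-→d2:-→d3:-→d4:-→d5:-→d6:-→d7:-→d8:-→d9:-→d10:-→d11:-→d12:-→d13:-→d14:-→d15:-→d16:H2→d17:-→d18:- -> H2
  add 243.153.63.204/32 -> H5 at depth 32
  lookup 243.153.63.204: bits 11110011100110010011111111001100 walk d0:H5→d1:-→d2:-→d3:-→d4:-→d5:-→d6:-→d7:-→d8:-→d9:-→d10:-→d11:-→d12:H5→d13:-→d14:-→d15:-→d16:-→d17:-→d18:-→d19:-→d20:-→d21:-→d22:-→d23:-→d24:-→d25:-→d26:-→d27:-→d28:H0→d29:-→d30:-→d31:-→d32:H5 -> H5
  lookup 113.8.29.85: bits 0111000100001000000111010101010 walk d0:H5→d1:-→d2:-→d3:-→d4:-→d5:-→d6:-→d7:-→d8:-→d9:-→d10:-→d11:-→d12:-→d13:-→d14:-→d15:-→d16:H0→d17:-→d18:-→d19:-→d20:-→d21:-→d22:-→d23:-→d24:H0→d25:-→d26:-→d27:-→d28:-→d29:-→d30:-→d31:H3 -> H3
  add 113.8.0.0/15 -> H1 at depth 15
  add 113.8.29.0/24 -> H2 at depth 24
  add 0.0.0.0/0 -> H0 at depth 0
  add 127.0.0.0/8 -> H2 at depth 8
  add 243.144.0.0/12 -> H0 at depth 12
  lookup 113.8.29.84: bits 0111000100001000000111010101010 walk d0:H0→d1:-→d2:-→d3:-→d4:-→d5:-→d6:-→d7:-→d8:-→d9:-→d10:-→d11:-→d12:-→d13:-→d14:-→d15:H1→d16:H0→d17:-→d18:-→d19:-→d20:-→d21:-→d22:-→d23:-→d24:H2→d25:-→d26:-→d27:-→d28:-→d29:-→d30:-→d31:H3 -> H3
  lookup 250.57.248.199: bits 1111 walk d0:H0→d1:-→d2:-→d3:-→d4:- -> H0
  - 0.0.0.0/0 clear@0
  lookup 243.153.63.192: bits 1111001110011001001111111100 walk d0:-→d1:-→d2:-→d3:-→d4:-→d5:-→d6:-→d7:-→d8:-→d9:-→d10:-→d11:-→d12:H0→d13:-→d14:-→d15:-→d16:-→d17:-→d18:-→d19:-→d20:-→d21:-→d22:-→d23:-→d24:-→d25:-→d26:-→d27:-→d28:H0 -> H0

== LOOKUPS ==
["H3","H3","H0","H2","H5","H3","H3","H0","H0"]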